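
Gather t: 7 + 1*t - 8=t - 1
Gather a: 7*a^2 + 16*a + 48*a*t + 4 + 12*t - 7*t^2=7*a^2 + a*(48*t + 16) - 7*t^2 + 12*t + 4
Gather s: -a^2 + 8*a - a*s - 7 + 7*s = -a^2 + 8*a + s*(7 - a) - 7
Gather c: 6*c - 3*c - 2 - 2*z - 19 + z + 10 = 3*c - z - 11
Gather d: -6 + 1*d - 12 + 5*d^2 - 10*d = 5*d^2 - 9*d - 18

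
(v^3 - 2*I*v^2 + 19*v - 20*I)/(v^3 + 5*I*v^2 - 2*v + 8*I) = (v - 5*I)/(v + 2*I)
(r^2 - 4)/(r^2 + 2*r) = (r - 2)/r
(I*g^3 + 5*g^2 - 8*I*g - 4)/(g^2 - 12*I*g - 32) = (-I*g^3 - 5*g^2 + 8*I*g + 4)/(-g^2 + 12*I*g + 32)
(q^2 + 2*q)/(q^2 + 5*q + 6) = q/(q + 3)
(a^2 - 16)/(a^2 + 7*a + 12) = (a - 4)/(a + 3)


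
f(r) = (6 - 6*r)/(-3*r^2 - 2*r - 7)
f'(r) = (6 - 6*r)*(6*r + 2)/(-3*r^2 - 2*r - 7)^2 - 6/(-3*r^2 - 2*r - 7)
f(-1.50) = -1.40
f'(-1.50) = -0.35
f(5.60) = 0.25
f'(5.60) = -0.02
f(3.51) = 0.30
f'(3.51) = -0.02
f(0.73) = -0.16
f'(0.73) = 0.70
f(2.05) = 0.27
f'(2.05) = 0.09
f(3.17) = 0.30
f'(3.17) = -0.01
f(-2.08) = -1.17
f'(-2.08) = -0.39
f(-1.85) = -1.26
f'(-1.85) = -0.40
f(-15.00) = -0.15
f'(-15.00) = -0.01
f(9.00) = 0.18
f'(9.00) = -0.02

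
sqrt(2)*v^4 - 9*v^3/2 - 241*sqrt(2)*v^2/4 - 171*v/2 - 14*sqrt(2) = (v - 7*sqrt(2))*(v + sqrt(2)/2)*(v + 4*sqrt(2))*(sqrt(2)*v + 1/2)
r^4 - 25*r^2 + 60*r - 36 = (r - 3)*(r - 2)*(r - 1)*(r + 6)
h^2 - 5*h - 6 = (h - 6)*(h + 1)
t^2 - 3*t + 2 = (t - 2)*(t - 1)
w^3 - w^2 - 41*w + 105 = (w - 5)*(w - 3)*(w + 7)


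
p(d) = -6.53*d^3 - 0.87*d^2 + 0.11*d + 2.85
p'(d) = -19.59*d^2 - 1.74*d + 0.11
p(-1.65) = 29.63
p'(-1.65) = -50.35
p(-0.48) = 3.32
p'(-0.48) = -3.57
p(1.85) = -41.27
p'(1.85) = -70.16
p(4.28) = -524.59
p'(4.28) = -366.19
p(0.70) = 0.26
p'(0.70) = -10.71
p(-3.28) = 223.56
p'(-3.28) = -204.94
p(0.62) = 1.03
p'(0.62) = -8.50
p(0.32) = 2.58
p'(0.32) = -2.45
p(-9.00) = 4691.76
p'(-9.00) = -1571.02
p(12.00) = -11404.95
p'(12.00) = -2841.73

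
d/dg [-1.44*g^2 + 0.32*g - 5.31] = 0.32 - 2.88*g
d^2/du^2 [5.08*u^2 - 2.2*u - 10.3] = 10.1600000000000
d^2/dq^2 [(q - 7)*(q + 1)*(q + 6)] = 6*q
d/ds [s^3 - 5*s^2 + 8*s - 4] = 3*s^2 - 10*s + 8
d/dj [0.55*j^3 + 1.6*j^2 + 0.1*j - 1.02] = 1.65*j^2 + 3.2*j + 0.1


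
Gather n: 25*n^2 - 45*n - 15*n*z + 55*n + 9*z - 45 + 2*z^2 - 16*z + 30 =25*n^2 + n*(10 - 15*z) + 2*z^2 - 7*z - 15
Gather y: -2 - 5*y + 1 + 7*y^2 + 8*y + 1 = 7*y^2 + 3*y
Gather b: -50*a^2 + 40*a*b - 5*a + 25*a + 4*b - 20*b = -50*a^2 + 20*a + b*(40*a - 16)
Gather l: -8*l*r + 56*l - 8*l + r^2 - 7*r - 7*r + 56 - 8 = l*(48 - 8*r) + r^2 - 14*r + 48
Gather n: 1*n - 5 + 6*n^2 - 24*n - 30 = 6*n^2 - 23*n - 35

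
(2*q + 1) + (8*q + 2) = 10*q + 3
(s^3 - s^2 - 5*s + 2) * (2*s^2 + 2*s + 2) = 2*s^5 - 10*s^3 - 8*s^2 - 6*s + 4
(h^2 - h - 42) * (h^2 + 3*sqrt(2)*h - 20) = h^4 - h^3 + 3*sqrt(2)*h^3 - 62*h^2 - 3*sqrt(2)*h^2 - 126*sqrt(2)*h + 20*h + 840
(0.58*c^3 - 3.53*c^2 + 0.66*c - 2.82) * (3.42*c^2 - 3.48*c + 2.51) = 1.9836*c^5 - 14.091*c^4 + 15.9974*c^3 - 20.8015*c^2 + 11.4702*c - 7.0782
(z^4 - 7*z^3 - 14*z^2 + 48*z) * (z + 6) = z^5 - z^4 - 56*z^3 - 36*z^2 + 288*z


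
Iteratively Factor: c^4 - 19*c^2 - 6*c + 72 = (c + 3)*(c^3 - 3*c^2 - 10*c + 24) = (c + 3)^2*(c^2 - 6*c + 8) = (c - 4)*(c + 3)^2*(c - 2)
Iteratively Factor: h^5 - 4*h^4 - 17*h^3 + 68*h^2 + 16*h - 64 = (h + 4)*(h^4 - 8*h^3 + 15*h^2 + 8*h - 16) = (h + 1)*(h + 4)*(h^3 - 9*h^2 + 24*h - 16) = (h - 4)*(h + 1)*(h + 4)*(h^2 - 5*h + 4) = (h - 4)*(h - 1)*(h + 1)*(h + 4)*(h - 4)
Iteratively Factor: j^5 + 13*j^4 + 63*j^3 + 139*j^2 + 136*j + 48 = (j + 1)*(j^4 + 12*j^3 + 51*j^2 + 88*j + 48) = (j + 1)*(j + 3)*(j^3 + 9*j^2 + 24*j + 16) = (j + 1)^2*(j + 3)*(j^2 + 8*j + 16) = (j + 1)^2*(j + 3)*(j + 4)*(j + 4)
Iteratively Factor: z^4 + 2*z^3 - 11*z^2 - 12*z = (z - 3)*(z^3 + 5*z^2 + 4*z) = z*(z - 3)*(z^2 + 5*z + 4) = z*(z - 3)*(z + 4)*(z + 1)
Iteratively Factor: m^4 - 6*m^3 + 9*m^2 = (m - 3)*(m^3 - 3*m^2) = m*(m - 3)*(m^2 - 3*m) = m^2*(m - 3)*(m - 3)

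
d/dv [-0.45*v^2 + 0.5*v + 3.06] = 0.5 - 0.9*v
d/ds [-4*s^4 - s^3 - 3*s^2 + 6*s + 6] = -16*s^3 - 3*s^2 - 6*s + 6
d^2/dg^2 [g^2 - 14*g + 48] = 2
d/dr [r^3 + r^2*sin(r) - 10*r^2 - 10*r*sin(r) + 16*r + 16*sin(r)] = r^2*cos(r) + 3*r^2 + 2*r*sin(r) - 10*r*cos(r) - 20*r - 10*sin(r) + 16*cos(r) + 16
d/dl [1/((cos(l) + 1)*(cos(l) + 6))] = (2*cos(l) + 7)*sin(l)/((cos(l) + 1)^2*(cos(l) + 6)^2)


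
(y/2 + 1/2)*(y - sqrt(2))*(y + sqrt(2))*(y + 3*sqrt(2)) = y^4/2 + y^3/2 + 3*sqrt(2)*y^3/2 - y^2 + 3*sqrt(2)*y^2/2 - 3*sqrt(2)*y - y - 3*sqrt(2)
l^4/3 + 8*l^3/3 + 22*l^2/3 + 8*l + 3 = (l/3 + 1)*(l + 1)^2*(l + 3)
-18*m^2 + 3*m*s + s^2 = (-3*m + s)*(6*m + s)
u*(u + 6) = u^2 + 6*u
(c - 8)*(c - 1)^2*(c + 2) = c^4 - 8*c^3 - 3*c^2 + 26*c - 16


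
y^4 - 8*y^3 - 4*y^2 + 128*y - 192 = (y - 6)*(y - 4)*(y - 2)*(y + 4)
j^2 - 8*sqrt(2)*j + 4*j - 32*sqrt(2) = (j + 4)*(j - 8*sqrt(2))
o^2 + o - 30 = (o - 5)*(o + 6)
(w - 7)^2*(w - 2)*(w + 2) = w^4 - 14*w^3 + 45*w^2 + 56*w - 196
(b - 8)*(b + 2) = b^2 - 6*b - 16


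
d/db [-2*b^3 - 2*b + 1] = -6*b^2 - 2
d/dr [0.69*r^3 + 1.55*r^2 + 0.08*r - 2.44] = 2.07*r^2 + 3.1*r + 0.08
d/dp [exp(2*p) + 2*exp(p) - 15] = 2*(exp(p) + 1)*exp(p)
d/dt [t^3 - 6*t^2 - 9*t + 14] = 3*t^2 - 12*t - 9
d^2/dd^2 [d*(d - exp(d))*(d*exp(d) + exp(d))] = (d^3 - 4*d^2*exp(d) + 7*d^2 - 12*d*exp(d) + 10*d - 6*exp(d) + 2)*exp(d)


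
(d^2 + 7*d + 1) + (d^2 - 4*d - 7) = 2*d^2 + 3*d - 6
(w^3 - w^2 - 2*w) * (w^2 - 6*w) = w^5 - 7*w^4 + 4*w^3 + 12*w^2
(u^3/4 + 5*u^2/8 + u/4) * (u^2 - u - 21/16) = u^5/4 + 3*u^4/8 - 45*u^3/64 - 137*u^2/128 - 21*u/64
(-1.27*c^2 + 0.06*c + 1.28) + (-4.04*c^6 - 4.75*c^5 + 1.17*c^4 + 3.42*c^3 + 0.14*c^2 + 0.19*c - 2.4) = -4.04*c^6 - 4.75*c^5 + 1.17*c^4 + 3.42*c^3 - 1.13*c^2 + 0.25*c - 1.12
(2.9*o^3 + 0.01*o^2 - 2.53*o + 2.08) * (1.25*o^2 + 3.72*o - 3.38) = 3.625*o^5 + 10.8005*o^4 - 12.9273*o^3 - 6.8454*o^2 + 16.289*o - 7.0304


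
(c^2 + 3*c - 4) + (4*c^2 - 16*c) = 5*c^2 - 13*c - 4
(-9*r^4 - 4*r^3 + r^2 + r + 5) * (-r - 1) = 9*r^5 + 13*r^4 + 3*r^3 - 2*r^2 - 6*r - 5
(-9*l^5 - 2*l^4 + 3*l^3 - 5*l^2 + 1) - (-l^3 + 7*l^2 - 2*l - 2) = -9*l^5 - 2*l^4 + 4*l^3 - 12*l^2 + 2*l + 3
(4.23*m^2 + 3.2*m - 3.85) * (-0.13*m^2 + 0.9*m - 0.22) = -0.5499*m^4 + 3.391*m^3 + 2.4499*m^2 - 4.169*m + 0.847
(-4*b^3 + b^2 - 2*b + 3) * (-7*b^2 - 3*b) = 28*b^5 + 5*b^4 + 11*b^3 - 15*b^2 - 9*b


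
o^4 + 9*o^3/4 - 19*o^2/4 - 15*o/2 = o*(o - 2)*(o + 5/4)*(o + 3)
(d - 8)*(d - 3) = d^2 - 11*d + 24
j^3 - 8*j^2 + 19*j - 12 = (j - 4)*(j - 3)*(j - 1)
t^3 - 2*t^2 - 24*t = t*(t - 6)*(t + 4)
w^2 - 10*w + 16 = (w - 8)*(w - 2)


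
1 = 1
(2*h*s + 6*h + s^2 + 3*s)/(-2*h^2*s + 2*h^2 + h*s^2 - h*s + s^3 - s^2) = (s + 3)/(-h*s + h + s^2 - s)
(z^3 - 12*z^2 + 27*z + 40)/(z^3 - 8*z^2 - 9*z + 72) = (z^2 - 4*z - 5)/(z^2 - 9)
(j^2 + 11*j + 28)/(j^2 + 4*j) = (j + 7)/j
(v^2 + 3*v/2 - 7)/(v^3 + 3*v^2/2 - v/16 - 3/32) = 16*(2*v^2 + 3*v - 14)/(32*v^3 + 48*v^2 - 2*v - 3)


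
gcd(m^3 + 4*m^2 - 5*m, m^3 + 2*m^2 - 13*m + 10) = m^2 + 4*m - 5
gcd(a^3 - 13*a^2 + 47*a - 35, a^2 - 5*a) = a - 5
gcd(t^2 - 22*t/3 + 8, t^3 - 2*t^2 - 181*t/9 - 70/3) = t - 6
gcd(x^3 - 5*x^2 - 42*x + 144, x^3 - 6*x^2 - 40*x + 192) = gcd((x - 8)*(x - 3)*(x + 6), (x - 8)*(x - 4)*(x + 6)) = x^2 - 2*x - 48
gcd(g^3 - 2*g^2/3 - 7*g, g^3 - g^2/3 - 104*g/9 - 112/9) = g + 7/3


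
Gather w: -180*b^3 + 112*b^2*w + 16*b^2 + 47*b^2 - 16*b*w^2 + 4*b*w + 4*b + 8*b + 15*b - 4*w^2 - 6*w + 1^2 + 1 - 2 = -180*b^3 + 63*b^2 + 27*b + w^2*(-16*b - 4) + w*(112*b^2 + 4*b - 6)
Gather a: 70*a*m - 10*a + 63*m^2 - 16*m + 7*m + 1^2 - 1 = a*(70*m - 10) + 63*m^2 - 9*m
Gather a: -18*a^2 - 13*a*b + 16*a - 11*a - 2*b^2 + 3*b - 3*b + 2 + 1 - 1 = -18*a^2 + a*(5 - 13*b) - 2*b^2 + 2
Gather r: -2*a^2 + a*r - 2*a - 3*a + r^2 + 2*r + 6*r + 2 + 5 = -2*a^2 - 5*a + r^2 + r*(a + 8) + 7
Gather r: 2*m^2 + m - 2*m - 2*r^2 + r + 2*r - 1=2*m^2 - m - 2*r^2 + 3*r - 1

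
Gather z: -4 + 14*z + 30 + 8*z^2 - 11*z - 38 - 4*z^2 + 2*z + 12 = 4*z^2 + 5*z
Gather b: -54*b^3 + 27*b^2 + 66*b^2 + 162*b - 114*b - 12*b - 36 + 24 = -54*b^3 + 93*b^2 + 36*b - 12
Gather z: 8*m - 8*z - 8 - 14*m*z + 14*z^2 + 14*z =8*m + 14*z^2 + z*(6 - 14*m) - 8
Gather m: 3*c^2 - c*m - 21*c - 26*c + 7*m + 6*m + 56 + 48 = 3*c^2 - 47*c + m*(13 - c) + 104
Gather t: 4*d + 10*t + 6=4*d + 10*t + 6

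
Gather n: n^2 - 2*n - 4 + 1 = n^2 - 2*n - 3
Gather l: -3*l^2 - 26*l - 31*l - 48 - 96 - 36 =-3*l^2 - 57*l - 180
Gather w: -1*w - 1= -w - 1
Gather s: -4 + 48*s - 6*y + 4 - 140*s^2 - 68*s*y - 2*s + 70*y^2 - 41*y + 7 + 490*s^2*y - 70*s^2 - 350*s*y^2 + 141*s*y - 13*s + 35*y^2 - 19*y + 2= s^2*(490*y - 210) + s*(-350*y^2 + 73*y + 33) + 105*y^2 - 66*y + 9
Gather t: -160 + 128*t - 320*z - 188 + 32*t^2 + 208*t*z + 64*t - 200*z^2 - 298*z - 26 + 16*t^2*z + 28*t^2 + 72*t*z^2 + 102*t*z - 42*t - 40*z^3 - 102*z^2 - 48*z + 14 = t^2*(16*z + 60) + t*(72*z^2 + 310*z + 150) - 40*z^3 - 302*z^2 - 666*z - 360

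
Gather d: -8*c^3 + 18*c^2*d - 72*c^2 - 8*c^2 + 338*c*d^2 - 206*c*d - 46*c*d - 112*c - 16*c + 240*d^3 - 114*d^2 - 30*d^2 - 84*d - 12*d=-8*c^3 - 80*c^2 - 128*c + 240*d^3 + d^2*(338*c - 144) + d*(18*c^2 - 252*c - 96)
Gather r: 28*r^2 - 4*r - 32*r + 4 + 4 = 28*r^2 - 36*r + 8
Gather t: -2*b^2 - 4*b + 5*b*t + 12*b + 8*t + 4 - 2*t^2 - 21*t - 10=-2*b^2 + 8*b - 2*t^2 + t*(5*b - 13) - 6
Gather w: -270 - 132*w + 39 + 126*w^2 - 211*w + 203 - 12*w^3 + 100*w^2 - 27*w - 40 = -12*w^3 + 226*w^2 - 370*w - 68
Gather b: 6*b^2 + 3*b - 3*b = 6*b^2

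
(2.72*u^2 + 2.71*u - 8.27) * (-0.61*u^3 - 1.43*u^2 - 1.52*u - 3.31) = -1.6592*u^5 - 5.5427*u^4 - 2.965*u^3 - 1.2963*u^2 + 3.6003*u + 27.3737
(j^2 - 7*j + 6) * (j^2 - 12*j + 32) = j^4 - 19*j^3 + 122*j^2 - 296*j + 192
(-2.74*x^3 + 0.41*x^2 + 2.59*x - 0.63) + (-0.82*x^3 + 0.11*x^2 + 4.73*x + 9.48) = -3.56*x^3 + 0.52*x^2 + 7.32*x + 8.85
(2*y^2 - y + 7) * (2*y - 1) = 4*y^3 - 4*y^2 + 15*y - 7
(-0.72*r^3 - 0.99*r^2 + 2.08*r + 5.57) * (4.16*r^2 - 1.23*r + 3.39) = -2.9952*r^5 - 3.2328*r^4 + 7.4297*r^3 + 17.2567*r^2 + 0.2001*r + 18.8823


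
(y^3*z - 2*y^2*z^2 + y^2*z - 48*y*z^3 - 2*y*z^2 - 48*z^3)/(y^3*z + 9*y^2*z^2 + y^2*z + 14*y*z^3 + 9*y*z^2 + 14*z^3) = (y^2 - 2*y*z - 48*z^2)/(y^2 + 9*y*z + 14*z^2)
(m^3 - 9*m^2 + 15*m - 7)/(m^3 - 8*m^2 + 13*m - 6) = (m - 7)/(m - 6)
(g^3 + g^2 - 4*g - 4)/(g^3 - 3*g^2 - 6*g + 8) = (g^2 - g - 2)/(g^2 - 5*g + 4)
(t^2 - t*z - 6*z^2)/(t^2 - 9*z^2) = (t + 2*z)/(t + 3*z)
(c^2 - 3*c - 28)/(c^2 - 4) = (c^2 - 3*c - 28)/(c^2 - 4)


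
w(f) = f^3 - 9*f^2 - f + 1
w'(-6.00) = 215.00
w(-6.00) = -533.00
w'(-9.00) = 404.00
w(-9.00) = -1448.00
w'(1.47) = -20.98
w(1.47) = -16.74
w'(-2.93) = 77.49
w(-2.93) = -98.49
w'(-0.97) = 19.28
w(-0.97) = -7.41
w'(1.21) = -18.39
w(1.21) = -11.62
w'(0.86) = -14.26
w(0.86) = -5.88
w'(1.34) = -19.73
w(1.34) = -14.09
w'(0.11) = -2.94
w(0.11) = 0.78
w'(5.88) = -3.12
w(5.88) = -112.75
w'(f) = 3*f^2 - 18*f - 1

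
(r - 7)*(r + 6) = r^2 - r - 42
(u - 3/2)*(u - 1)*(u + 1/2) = u^3 - 2*u^2 + u/4 + 3/4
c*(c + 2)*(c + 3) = c^3 + 5*c^2 + 6*c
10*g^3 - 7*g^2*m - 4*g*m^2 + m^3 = (-5*g + m)*(-g + m)*(2*g + m)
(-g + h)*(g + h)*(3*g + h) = -3*g^3 - g^2*h + 3*g*h^2 + h^3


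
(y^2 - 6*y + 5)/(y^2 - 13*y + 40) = (y - 1)/(y - 8)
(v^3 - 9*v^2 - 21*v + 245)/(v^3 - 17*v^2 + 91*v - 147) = (v + 5)/(v - 3)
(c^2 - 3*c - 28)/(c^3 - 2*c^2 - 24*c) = (c - 7)/(c*(c - 6))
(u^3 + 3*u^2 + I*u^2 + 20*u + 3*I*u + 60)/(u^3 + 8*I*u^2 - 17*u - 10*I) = (u^2 + u*(3 - 4*I) - 12*I)/(u^2 + 3*I*u - 2)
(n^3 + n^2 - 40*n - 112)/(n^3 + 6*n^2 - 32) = (n - 7)/(n - 2)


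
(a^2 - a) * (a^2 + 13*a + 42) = a^4 + 12*a^3 + 29*a^2 - 42*a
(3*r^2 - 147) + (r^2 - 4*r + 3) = 4*r^2 - 4*r - 144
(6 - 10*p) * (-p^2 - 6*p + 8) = 10*p^3 + 54*p^2 - 116*p + 48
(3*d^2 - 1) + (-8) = 3*d^2 - 9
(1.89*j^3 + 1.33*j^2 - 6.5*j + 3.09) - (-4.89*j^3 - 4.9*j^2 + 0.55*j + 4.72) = 6.78*j^3 + 6.23*j^2 - 7.05*j - 1.63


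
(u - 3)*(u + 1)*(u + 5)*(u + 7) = u^4 + 10*u^3 + 8*u^2 - 106*u - 105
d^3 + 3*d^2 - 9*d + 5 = (d - 1)^2*(d + 5)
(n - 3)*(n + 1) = n^2 - 2*n - 3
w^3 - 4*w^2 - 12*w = w*(w - 6)*(w + 2)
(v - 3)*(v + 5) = v^2 + 2*v - 15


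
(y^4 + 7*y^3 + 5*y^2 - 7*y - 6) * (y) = y^5 + 7*y^4 + 5*y^3 - 7*y^2 - 6*y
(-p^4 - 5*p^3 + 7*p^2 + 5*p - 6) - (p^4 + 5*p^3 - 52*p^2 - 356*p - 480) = -2*p^4 - 10*p^3 + 59*p^2 + 361*p + 474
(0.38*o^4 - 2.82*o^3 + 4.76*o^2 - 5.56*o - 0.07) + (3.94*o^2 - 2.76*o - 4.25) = 0.38*o^4 - 2.82*o^3 + 8.7*o^2 - 8.32*o - 4.32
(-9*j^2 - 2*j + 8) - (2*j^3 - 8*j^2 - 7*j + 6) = -2*j^3 - j^2 + 5*j + 2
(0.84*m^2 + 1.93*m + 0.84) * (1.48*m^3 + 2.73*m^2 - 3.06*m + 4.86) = 1.2432*m^5 + 5.1496*m^4 + 3.9417*m^3 + 0.469799999999999*m^2 + 6.8094*m + 4.0824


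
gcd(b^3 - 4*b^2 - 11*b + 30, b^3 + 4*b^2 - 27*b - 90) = b^2 - 2*b - 15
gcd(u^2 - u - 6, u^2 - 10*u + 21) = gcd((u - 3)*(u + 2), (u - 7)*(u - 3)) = u - 3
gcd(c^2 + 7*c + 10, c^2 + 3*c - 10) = c + 5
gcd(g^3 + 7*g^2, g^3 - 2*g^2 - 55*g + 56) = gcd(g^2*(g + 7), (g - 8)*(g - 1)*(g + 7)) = g + 7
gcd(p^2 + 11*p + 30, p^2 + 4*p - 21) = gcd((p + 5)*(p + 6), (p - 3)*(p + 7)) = 1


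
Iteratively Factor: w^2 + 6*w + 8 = (w + 4)*(w + 2)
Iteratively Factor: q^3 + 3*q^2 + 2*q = (q)*(q^2 + 3*q + 2) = q*(q + 2)*(q + 1)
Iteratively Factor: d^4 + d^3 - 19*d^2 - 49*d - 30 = (d + 3)*(d^3 - 2*d^2 - 13*d - 10) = (d - 5)*(d + 3)*(d^2 + 3*d + 2) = (d - 5)*(d + 1)*(d + 3)*(d + 2)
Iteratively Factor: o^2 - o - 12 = (o - 4)*(o + 3)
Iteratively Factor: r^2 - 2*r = (r)*(r - 2)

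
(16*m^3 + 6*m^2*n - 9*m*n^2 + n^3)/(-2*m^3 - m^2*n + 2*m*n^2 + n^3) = (-16*m^2 + 10*m*n - n^2)/(2*m^2 - m*n - n^2)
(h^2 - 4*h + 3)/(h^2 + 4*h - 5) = (h - 3)/(h + 5)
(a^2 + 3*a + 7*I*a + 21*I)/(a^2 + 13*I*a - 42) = (a + 3)/(a + 6*I)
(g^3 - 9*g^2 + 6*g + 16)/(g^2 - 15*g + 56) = (g^2 - g - 2)/(g - 7)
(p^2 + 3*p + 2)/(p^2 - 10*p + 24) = (p^2 + 3*p + 2)/(p^2 - 10*p + 24)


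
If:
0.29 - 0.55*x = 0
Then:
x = 0.53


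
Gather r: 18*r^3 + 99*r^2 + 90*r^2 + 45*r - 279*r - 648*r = 18*r^3 + 189*r^2 - 882*r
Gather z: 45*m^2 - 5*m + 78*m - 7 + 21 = 45*m^2 + 73*m + 14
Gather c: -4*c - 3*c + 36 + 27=63 - 7*c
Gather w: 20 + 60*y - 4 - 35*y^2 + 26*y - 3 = -35*y^2 + 86*y + 13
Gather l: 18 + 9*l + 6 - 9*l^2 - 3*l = -9*l^2 + 6*l + 24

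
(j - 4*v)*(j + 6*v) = j^2 + 2*j*v - 24*v^2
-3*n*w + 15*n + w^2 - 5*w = (-3*n + w)*(w - 5)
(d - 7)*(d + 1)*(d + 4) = d^3 - 2*d^2 - 31*d - 28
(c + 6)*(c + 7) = c^2 + 13*c + 42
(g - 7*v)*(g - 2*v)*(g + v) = g^3 - 8*g^2*v + 5*g*v^2 + 14*v^3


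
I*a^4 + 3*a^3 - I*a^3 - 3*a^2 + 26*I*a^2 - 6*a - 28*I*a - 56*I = (a - 2)*(a - 7*I)*(a + 4*I)*(I*a + I)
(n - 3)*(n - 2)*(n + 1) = n^3 - 4*n^2 + n + 6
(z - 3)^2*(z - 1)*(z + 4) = z^4 - 3*z^3 - 13*z^2 + 51*z - 36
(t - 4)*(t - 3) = t^2 - 7*t + 12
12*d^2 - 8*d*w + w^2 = (-6*d + w)*(-2*d + w)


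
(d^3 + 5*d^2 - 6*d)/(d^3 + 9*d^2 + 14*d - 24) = d/(d + 4)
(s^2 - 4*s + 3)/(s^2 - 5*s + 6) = (s - 1)/(s - 2)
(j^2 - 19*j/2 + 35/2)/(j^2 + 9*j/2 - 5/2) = (2*j^2 - 19*j + 35)/(2*j^2 + 9*j - 5)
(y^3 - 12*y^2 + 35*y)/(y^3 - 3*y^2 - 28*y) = (y - 5)/(y + 4)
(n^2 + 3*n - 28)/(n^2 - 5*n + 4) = (n + 7)/(n - 1)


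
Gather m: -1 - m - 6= -m - 7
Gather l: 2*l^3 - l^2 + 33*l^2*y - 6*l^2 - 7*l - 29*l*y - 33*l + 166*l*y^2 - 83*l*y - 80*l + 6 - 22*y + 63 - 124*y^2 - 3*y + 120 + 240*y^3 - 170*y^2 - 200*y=2*l^3 + l^2*(33*y - 7) + l*(166*y^2 - 112*y - 120) + 240*y^3 - 294*y^2 - 225*y + 189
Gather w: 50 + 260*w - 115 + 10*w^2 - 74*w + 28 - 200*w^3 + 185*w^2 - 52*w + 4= -200*w^3 + 195*w^2 + 134*w - 33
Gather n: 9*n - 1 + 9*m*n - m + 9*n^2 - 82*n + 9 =-m + 9*n^2 + n*(9*m - 73) + 8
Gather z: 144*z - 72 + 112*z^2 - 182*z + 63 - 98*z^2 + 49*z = 14*z^2 + 11*z - 9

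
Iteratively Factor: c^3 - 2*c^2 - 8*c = (c)*(c^2 - 2*c - 8) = c*(c + 2)*(c - 4)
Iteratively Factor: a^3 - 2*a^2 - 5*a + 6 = (a - 1)*(a^2 - a - 6) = (a - 3)*(a - 1)*(a + 2)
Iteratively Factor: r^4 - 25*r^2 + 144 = (r - 4)*(r^3 + 4*r^2 - 9*r - 36) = (r - 4)*(r + 4)*(r^2 - 9) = (r - 4)*(r + 3)*(r + 4)*(r - 3)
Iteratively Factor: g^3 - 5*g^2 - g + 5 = (g + 1)*(g^2 - 6*g + 5) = (g - 1)*(g + 1)*(g - 5)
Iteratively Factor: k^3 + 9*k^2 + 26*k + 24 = (k + 2)*(k^2 + 7*k + 12) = (k + 2)*(k + 3)*(k + 4)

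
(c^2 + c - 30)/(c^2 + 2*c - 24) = (c - 5)/(c - 4)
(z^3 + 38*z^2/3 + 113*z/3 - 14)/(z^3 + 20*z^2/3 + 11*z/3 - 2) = (z + 7)/(z + 1)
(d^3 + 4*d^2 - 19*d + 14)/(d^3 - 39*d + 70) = (d - 1)/(d - 5)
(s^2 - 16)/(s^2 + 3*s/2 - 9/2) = 2*(s^2 - 16)/(2*s^2 + 3*s - 9)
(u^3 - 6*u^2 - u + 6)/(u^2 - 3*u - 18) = (u^2 - 1)/(u + 3)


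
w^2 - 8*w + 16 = (w - 4)^2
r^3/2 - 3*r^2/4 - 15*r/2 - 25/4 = (r/2 + 1/2)*(r - 5)*(r + 5/2)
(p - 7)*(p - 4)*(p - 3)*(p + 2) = p^4 - 12*p^3 + 33*p^2 + 38*p - 168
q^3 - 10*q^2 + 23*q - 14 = (q - 7)*(q - 2)*(q - 1)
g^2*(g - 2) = g^3 - 2*g^2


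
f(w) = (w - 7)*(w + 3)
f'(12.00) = 20.00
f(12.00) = 75.00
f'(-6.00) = -16.00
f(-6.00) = 39.00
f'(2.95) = 1.90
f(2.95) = -24.10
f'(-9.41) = -22.82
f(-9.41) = 105.19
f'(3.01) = 2.02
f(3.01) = -23.98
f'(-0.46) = -4.92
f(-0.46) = -18.95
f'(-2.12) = -8.24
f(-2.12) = -8.03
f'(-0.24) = -4.48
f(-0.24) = -19.98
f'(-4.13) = -12.26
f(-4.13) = 12.58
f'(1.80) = -0.40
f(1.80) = -24.96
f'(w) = 2*w - 4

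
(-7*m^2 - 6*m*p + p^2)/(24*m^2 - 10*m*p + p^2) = (-7*m^2 - 6*m*p + p^2)/(24*m^2 - 10*m*p + p^2)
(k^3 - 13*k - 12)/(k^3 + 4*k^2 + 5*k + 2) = (k^2 - k - 12)/(k^2 + 3*k + 2)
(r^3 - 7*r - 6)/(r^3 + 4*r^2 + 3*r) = (r^2 - r - 6)/(r*(r + 3))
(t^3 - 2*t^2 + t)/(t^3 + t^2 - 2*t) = (t - 1)/(t + 2)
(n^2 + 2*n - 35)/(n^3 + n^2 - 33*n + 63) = (n - 5)/(n^2 - 6*n + 9)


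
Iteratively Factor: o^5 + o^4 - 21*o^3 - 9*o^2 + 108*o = (o - 3)*(o^4 + 4*o^3 - 9*o^2 - 36*o) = (o - 3)*(o + 3)*(o^3 + o^2 - 12*o) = (o - 3)^2*(o + 3)*(o^2 + 4*o) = o*(o - 3)^2*(o + 3)*(o + 4)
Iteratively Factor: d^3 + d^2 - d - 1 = (d + 1)*(d^2 - 1) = (d + 1)^2*(d - 1)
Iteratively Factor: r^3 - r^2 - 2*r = (r + 1)*(r^2 - 2*r) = r*(r + 1)*(r - 2)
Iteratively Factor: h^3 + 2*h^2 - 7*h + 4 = (h - 1)*(h^2 + 3*h - 4) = (h - 1)*(h + 4)*(h - 1)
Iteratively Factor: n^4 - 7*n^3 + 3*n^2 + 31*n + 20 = (n + 1)*(n^3 - 8*n^2 + 11*n + 20) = (n + 1)^2*(n^2 - 9*n + 20) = (n - 4)*(n + 1)^2*(n - 5)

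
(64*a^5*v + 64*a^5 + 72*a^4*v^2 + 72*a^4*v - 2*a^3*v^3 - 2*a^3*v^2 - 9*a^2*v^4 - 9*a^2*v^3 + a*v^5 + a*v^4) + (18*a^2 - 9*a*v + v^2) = 64*a^5*v + 64*a^5 + 72*a^4*v^2 + 72*a^4*v - 2*a^3*v^3 - 2*a^3*v^2 - 9*a^2*v^4 - 9*a^2*v^3 + 18*a^2 + a*v^5 + a*v^4 - 9*a*v + v^2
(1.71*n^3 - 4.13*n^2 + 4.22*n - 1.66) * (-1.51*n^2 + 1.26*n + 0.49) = -2.5821*n^5 + 8.3909*n^4 - 10.7381*n^3 + 5.8001*n^2 - 0.0238000000000005*n - 0.8134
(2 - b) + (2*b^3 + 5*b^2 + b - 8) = 2*b^3 + 5*b^2 - 6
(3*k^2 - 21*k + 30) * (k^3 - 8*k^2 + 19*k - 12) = 3*k^5 - 45*k^4 + 255*k^3 - 675*k^2 + 822*k - 360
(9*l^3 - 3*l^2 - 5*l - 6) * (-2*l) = -18*l^4 + 6*l^3 + 10*l^2 + 12*l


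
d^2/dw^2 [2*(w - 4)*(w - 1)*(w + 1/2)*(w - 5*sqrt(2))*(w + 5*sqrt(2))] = 40*w^3 - 108*w^2 - 582*w + 908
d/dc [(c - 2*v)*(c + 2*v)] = 2*c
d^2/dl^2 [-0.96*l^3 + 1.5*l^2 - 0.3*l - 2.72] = 3.0 - 5.76*l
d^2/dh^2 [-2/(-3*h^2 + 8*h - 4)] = 4*(-9*h^2 + 24*h + 4*(3*h - 4)^2 - 12)/(3*h^2 - 8*h + 4)^3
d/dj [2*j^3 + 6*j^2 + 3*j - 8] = 6*j^2 + 12*j + 3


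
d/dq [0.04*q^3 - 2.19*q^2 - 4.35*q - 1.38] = 0.12*q^2 - 4.38*q - 4.35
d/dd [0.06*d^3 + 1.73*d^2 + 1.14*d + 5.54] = 0.18*d^2 + 3.46*d + 1.14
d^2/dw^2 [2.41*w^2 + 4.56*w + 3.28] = 4.82000000000000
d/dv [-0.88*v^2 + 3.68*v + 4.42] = 3.68 - 1.76*v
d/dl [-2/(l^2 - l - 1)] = 2*(2*l - 1)/(-l^2 + l + 1)^2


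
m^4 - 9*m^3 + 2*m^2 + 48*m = m*(m - 8)*(m - 3)*(m + 2)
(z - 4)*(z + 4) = z^2 - 16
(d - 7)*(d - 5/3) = d^2 - 26*d/3 + 35/3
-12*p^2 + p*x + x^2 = (-3*p + x)*(4*p + x)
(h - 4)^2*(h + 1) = h^3 - 7*h^2 + 8*h + 16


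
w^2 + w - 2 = (w - 1)*(w + 2)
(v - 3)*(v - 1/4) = v^2 - 13*v/4 + 3/4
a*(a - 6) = a^2 - 6*a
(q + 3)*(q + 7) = q^2 + 10*q + 21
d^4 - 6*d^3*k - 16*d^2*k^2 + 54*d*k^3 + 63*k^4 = (d - 7*k)*(d - 3*k)*(d + k)*(d + 3*k)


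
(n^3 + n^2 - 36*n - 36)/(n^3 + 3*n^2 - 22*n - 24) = (n - 6)/(n - 4)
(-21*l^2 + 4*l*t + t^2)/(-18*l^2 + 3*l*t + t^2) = (7*l + t)/(6*l + t)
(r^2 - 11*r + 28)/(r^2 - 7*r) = (r - 4)/r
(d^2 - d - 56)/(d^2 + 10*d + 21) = (d - 8)/(d + 3)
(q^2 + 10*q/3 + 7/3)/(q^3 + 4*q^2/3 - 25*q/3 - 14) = (q + 1)/(q^2 - q - 6)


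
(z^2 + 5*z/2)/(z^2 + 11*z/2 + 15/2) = z/(z + 3)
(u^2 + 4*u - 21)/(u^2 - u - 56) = (u - 3)/(u - 8)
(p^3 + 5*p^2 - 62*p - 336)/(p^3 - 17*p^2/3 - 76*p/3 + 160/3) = 3*(p^2 + 13*p + 42)/(3*p^2 + 7*p - 20)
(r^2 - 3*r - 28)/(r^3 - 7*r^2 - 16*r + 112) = 1/(r - 4)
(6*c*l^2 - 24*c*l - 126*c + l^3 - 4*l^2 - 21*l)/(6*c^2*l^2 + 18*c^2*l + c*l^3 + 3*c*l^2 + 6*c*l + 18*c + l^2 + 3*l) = (l - 7)/(c*l + 1)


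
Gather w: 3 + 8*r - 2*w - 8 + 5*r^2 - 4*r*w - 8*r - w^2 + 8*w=5*r^2 - w^2 + w*(6 - 4*r) - 5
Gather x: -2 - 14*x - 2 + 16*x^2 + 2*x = 16*x^2 - 12*x - 4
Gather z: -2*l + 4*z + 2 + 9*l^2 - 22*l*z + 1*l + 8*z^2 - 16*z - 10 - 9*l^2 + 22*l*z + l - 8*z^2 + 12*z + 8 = 0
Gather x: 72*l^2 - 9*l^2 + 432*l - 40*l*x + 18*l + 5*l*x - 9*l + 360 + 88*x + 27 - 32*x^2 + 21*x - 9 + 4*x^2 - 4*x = 63*l^2 + 441*l - 28*x^2 + x*(105 - 35*l) + 378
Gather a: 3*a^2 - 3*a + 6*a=3*a^2 + 3*a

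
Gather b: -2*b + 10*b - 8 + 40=8*b + 32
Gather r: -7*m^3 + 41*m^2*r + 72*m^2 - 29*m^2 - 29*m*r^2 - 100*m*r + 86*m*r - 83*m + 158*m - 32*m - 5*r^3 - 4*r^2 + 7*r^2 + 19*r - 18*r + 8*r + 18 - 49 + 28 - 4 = -7*m^3 + 43*m^2 + 43*m - 5*r^3 + r^2*(3 - 29*m) + r*(41*m^2 - 14*m + 9) - 7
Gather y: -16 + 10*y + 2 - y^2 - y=-y^2 + 9*y - 14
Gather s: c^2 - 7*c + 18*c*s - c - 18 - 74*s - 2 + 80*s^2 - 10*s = c^2 - 8*c + 80*s^2 + s*(18*c - 84) - 20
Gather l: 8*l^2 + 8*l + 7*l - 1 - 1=8*l^2 + 15*l - 2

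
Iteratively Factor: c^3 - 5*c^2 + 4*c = (c - 4)*(c^2 - c) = (c - 4)*(c - 1)*(c)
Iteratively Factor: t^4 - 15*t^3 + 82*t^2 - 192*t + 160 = (t - 5)*(t^3 - 10*t^2 + 32*t - 32) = (t - 5)*(t - 4)*(t^2 - 6*t + 8) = (t - 5)*(t - 4)*(t - 2)*(t - 4)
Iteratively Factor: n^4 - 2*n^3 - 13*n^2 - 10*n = (n)*(n^3 - 2*n^2 - 13*n - 10) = n*(n - 5)*(n^2 + 3*n + 2) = n*(n - 5)*(n + 1)*(n + 2)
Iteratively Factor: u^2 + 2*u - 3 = (u - 1)*(u + 3)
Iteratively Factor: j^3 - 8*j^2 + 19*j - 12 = (j - 1)*(j^2 - 7*j + 12) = (j - 3)*(j - 1)*(j - 4)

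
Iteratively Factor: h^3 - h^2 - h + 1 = (h + 1)*(h^2 - 2*h + 1) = (h - 1)*(h + 1)*(h - 1)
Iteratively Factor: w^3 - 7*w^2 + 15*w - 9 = (w - 3)*(w^2 - 4*w + 3) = (w - 3)*(w - 1)*(w - 3)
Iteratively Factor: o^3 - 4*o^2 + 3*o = (o - 1)*(o^2 - 3*o) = o*(o - 1)*(o - 3)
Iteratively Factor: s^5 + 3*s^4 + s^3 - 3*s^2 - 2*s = (s + 1)*(s^4 + 2*s^3 - s^2 - 2*s) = (s + 1)^2*(s^3 + s^2 - 2*s) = s*(s + 1)^2*(s^2 + s - 2) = s*(s + 1)^2*(s + 2)*(s - 1)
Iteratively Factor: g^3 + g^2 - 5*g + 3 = (g - 1)*(g^2 + 2*g - 3) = (g - 1)^2*(g + 3)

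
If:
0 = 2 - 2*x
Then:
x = 1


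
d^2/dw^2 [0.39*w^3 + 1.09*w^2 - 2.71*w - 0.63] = 2.34*w + 2.18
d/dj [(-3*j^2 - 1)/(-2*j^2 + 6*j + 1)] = 2*(-9*j^2 - 5*j + 3)/(4*j^4 - 24*j^3 + 32*j^2 + 12*j + 1)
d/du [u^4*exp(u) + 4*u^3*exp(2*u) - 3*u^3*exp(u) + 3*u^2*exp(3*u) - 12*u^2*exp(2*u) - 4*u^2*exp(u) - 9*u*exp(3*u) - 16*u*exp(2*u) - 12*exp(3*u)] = (u^4 + 8*u^3*exp(u) + u^3 + 9*u^2*exp(2*u) - 12*u^2*exp(u) - 13*u^2 - 21*u*exp(2*u) - 56*u*exp(u) - 8*u - 45*exp(2*u) - 16*exp(u))*exp(u)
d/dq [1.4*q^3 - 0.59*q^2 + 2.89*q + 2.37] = 4.2*q^2 - 1.18*q + 2.89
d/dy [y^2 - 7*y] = 2*y - 7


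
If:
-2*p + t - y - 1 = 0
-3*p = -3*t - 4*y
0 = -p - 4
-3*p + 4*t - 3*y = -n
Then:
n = 103/7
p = -4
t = -40/7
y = 9/7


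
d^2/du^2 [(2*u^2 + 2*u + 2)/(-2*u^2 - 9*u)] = 4*(14*u^3 - 12*u^2 - 54*u - 81)/(u^3*(8*u^3 + 108*u^2 + 486*u + 729))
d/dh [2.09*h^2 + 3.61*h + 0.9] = 4.18*h + 3.61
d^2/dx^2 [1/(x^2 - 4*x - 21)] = 2*(x^2 - 4*x - 4*(x - 2)^2 - 21)/(-x^2 + 4*x + 21)^3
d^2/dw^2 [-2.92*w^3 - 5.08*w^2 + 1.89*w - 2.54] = -17.52*w - 10.16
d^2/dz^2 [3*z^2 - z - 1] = 6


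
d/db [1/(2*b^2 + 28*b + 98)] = (-b - 7)/(b^2 + 14*b + 49)^2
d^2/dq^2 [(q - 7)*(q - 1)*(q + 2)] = 6*q - 12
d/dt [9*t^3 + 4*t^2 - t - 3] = 27*t^2 + 8*t - 1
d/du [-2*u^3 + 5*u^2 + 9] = 2*u*(5 - 3*u)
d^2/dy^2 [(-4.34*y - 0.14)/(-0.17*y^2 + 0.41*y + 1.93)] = ((3.5112 - 4.4268*y)*(-0.17*y^2 + 0.41*y + 1.93) - (0.34*y - 0.41)*(0.68*y - 0.82)*(4.34*y + 0.14))/(-0.17*y^2 + 0.41*y + 1.93)^3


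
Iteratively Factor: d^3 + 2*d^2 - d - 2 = (d - 1)*(d^2 + 3*d + 2) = (d - 1)*(d + 2)*(d + 1)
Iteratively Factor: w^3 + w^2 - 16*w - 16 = (w + 1)*(w^2 - 16) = (w + 1)*(w + 4)*(w - 4)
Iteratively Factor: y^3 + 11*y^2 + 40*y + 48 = (y + 4)*(y^2 + 7*y + 12) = (y + 3)*(y + 4)*(y + 4)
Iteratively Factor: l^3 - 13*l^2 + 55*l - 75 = (l - 3)*(l^2 - 10*l + 25) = (l - 5)*(l - 3)*(l - 5)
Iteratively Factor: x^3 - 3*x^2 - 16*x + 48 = (x + 4)*(x^2 - 7*x + 12) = (x - 3)*(x + 4)*(x - 4)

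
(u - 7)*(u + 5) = u^2 - 2*u - 35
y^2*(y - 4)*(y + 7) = y^4 + 3*y^3 - 28*y^2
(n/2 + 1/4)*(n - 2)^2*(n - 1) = n^4/2 - 9*n^3/4 + 11*n^2/4 - 1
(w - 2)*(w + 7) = w^2 + 5*w - 14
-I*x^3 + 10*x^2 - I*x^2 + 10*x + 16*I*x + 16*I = (x + 2*I)*(x + 8*I)*(-I*x - I)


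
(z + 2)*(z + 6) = z^2 + 8*z + 12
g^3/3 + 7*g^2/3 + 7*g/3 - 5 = (g/3 + 1)*(g - 1)*(g + 5)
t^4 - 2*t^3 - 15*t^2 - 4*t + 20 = (t - 5)*(t - 1)*(t + 2)^2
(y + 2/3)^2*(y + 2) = y^3 + 10*y^2/3 + 28*y/9 + 8/9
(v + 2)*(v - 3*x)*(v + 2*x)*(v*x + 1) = v^4*x - v^3*x^2 + 2*v^3*x + v^3 - 6*v^2*x^3 - 2*v^2*x^2 - v^2*x + 2*v^2 - 12*v*x^3 - 6*v*x^2 - 2*v*x - 12*x^2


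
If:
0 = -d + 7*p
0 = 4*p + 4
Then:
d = -7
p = -1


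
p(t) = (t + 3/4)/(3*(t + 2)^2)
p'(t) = -2*(t + 3/4)/(3*(t + 2)^3) + 1/(3*(t + 2)^2) = (1 - 2*t)/(6*(t + 2)^3)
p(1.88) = 0.06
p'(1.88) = -0.01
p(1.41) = 0.06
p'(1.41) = -0.01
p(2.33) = 0.05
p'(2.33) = -0.01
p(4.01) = 0.04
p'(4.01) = -0.01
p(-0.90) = -0.04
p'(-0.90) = 0.35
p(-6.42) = -0.10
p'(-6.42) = -0.03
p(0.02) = 0.06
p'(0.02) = 0.02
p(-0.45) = 0.04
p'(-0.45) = 0.09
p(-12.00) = -0.04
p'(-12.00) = 0.00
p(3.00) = 0.05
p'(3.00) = -0.00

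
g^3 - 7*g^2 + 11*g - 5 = (g - 5)*(g - 1)^2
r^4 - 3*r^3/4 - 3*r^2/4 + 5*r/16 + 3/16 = (r - 1)*(r - 3/4)*(r + 1/2)^2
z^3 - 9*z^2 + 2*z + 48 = (z - 8)*(z - 3)*(z + 2)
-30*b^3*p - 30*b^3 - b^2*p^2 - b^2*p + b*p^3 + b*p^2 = (-6*b + p)*(5*b + p)*(b*p + b)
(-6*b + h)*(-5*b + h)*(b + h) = 30*b^3 + 19*b^2*h - 10*b*h^2 + h^3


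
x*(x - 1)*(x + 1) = x^3 - x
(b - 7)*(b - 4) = b^2 - 11*b + 28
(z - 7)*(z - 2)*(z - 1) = z^3 - 10*z^2 + 23*z - 14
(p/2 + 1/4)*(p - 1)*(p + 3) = p^3/2 + 5*p^2/4 - p - 3/4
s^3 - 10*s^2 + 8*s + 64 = (s - 8)*(s - 4)*(s + 2)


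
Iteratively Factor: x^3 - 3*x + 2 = (x - 1)*(x^2 + x - 2) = (x - 1)*(x + 2)*(x - 1)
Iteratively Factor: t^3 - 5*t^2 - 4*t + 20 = (t - 5)*(t^2 - 4) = (t - 5)*(t + 2)*(t - 2)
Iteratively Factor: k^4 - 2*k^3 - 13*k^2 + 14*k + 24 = (k - 2)*(k^3 - 13*k - 12) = (k - 2)*(k + 3)*(k^2 - 3*k - 4) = (k - 2)*(k + 1)*(k + 3)*(k - 4)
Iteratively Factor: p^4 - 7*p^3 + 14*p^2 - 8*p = (p - 4)*(p^3 - 3*p^2 + 2*p) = p*(p - 4)*(p^2 - 3*p + 2) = p*(p - 4)*(p - 2)*(p - 1)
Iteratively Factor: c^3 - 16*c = (c)*(c^2 - 16) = c*(c + 4)*(c - 4)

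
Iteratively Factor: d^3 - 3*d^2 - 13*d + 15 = (d + 3)*(d^2 - 6*d + 5) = (d - 1)*(d + 3)*(d - 5)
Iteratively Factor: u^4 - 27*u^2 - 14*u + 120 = (u + 4)*(u^3 - 4*u^2 - 11*u + 30) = (u + 3)*(u + 4)*(u^2 - 7*u + 10) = (u - 5)*(u + 3)*(u + 4)*(u - 2)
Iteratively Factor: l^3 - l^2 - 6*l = (l)*(l^2 - l - 6) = l*(l + 2)*(l - 3)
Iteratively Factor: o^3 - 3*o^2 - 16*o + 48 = (o + 4)*(o^2 - 7*o + 12) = (o - 3)*(o + 4)*(o - 4)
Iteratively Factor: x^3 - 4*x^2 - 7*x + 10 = (x - 1)*(x^2 - 3*x - 10) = (x - 5)*(x - 1)*(x + 2)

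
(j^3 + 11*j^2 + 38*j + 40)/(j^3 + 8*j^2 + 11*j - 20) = (j + 2)/(j - 1)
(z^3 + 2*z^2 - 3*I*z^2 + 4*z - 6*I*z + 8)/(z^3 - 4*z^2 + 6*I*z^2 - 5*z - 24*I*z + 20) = (z^2 + z*(2 - 4*I) - 8*I)/(z^2 + z*(-4 + 5*I) - 20*I)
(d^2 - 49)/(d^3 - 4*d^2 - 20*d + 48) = (d^2 - 49)/(d^3 - 4*d^2 - 20*d + 48)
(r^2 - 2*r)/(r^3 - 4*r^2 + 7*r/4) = 4*(r - 2)/(4*r^2 - 16*r + 7)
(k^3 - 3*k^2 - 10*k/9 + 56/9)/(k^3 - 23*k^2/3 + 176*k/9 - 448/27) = 3*(3*k^2 - 2*k - 8)/(9*k^2 - 48*k + 64)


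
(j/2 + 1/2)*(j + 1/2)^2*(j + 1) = j^4/2 + 3*j^3/2 + 13*j^2/8 + 3*j/4 + 1/8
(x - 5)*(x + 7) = x^2 + 2*x - 35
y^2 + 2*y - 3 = (y - 1)*(y + 3)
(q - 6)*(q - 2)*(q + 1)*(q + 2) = q^4 - 5*q^3 - 10*q^2 + 20*q + 24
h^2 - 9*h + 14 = (h - 7)*(h - 2)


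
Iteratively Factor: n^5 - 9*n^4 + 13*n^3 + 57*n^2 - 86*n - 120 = (n + 2)*(n^4 - 11*n^3 + 35*n^2 - 13*n - 60) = (n - 4)*(n + 2)*(n^3 - 7*n^2 + 7*n + 15) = (n - 4)*(n + 1)*(n + 2)*(n^2 - 8*n + 15) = (n - 4)*(n - 3)*(n + 1)*(n + 2)*(n - 5)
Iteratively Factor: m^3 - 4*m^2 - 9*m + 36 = (m + 3)*(m^2 - 7*m + 12) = (m - 3)*(m + 3)*(m - 4)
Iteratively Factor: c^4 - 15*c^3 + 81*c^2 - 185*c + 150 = (c - 5)*(c^3 - 10*c^2 + 31*c - 30) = (c - 5)^2*(c^2 - 5*c + 6) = (c - 5)^2*(c - 3)*(c - 2)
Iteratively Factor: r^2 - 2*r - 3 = (r + 1)*(r - 3)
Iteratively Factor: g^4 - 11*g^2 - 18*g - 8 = (g + 1)*(g^3 - g^2 - 10*g - 8) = (g + 1)^2*(g^2 - 2*g - 8) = (g + 1)^2*(g + 2)*(g - 4)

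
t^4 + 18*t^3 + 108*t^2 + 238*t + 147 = (t + 1)*(t + 3)*(t + 7)^2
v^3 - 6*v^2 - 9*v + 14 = (v - 7)*(v - 1)*(v + 2)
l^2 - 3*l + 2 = (l - 2)*(l - 1)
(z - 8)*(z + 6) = z^2 - 2*z - 48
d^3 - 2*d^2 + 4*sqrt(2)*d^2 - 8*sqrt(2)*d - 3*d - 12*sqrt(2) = (d - 3)*(d + 1)*(d + 4*sqrt(2))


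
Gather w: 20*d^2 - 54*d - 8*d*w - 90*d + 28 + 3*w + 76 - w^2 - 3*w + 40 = 20*d^2 - 8*d*w - 144*d - w^2 + 144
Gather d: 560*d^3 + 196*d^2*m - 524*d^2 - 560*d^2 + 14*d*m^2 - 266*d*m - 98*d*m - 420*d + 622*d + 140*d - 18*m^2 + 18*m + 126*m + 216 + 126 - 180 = 560*d^3 + d^2*(196*m - 1084) + d*(14*m^2 - 364*m + 342) - 18*m^2 + 144*m + 162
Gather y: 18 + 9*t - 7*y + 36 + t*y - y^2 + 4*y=9*t - y^2 + y*(t - 3) + 54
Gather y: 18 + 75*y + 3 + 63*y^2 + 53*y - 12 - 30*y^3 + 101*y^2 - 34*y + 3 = -30*y^3 + 164*y^2 + 94*y + 12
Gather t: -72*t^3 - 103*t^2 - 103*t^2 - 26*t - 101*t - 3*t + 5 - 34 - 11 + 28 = -72*t^3 - 206*t^2 - 130*t - 12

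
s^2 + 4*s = s*(s + 4)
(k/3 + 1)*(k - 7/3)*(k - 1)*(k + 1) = k^4/3 + 2*k^3/9 - 8*k^2/3 - 2*k/9 + 7/3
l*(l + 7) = l^2 + 7*l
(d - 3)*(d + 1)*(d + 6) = d^3 + 4*d^2 - 15*d - 18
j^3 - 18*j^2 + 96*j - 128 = (j - 8)^2*(j - 2)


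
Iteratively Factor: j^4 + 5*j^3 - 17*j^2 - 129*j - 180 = (j + 4)*(j^3 + j^2 - 21*j - 45) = (j + 3)*(j + 4)*(j^2 - 2*j - 15) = (j + 3)^2*(j + 4)*(j - 5)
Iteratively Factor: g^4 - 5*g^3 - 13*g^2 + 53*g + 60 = (g - 5)*(g^3 - 13*g - 12) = (g - 5)*(g - 4)*(g^2 + 4*g + 3) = (g - 5)*(g - 4)*(g + 1)*(g + 3)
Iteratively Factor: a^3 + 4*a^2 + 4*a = (a + 2)*(a^2 + 2*a) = (a + 2)^2*(a)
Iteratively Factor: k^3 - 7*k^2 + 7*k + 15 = (k + 1)*(k^2 - 8*k + 15) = (k - 3)*(k + 1)*(k - 5)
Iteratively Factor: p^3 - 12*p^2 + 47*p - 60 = (p - 4)*(p^2 - 8*p + 15) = (p - 4)*(p - 3)*(p - 5)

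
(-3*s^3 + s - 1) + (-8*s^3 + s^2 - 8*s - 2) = -11*s^3 + s^2 - 7*s - 3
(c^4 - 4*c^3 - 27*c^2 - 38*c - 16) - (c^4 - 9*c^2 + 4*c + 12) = -4*c^3 - 18*c^2 - 42*c - 28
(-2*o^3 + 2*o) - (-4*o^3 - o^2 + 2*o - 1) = 2*o^3 + o^2 + 1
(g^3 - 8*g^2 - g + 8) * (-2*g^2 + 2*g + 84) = -2*g^5 + 18*g^4 + 70*g^3 - 690*g^2 - 68*g + 672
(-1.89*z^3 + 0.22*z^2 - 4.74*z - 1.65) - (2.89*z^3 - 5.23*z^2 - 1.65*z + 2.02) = -4.78*z^3 + 5.45*z^2 - 3.09*z - 3.67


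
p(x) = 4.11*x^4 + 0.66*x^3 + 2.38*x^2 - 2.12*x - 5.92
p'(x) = 16.44*x^3 + 1.98*x^2 + 4.76*x - 2.12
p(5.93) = 5285.13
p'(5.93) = 3523.93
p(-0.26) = -5.20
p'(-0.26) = -3.51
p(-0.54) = -3.84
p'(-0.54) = -6.70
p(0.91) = -2.56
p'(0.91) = 16.24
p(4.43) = 1671.69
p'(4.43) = 1487.09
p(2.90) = 314.74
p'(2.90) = 429.29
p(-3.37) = 533.10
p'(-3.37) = -624.88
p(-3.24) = 456.41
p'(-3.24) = -555.92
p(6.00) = 5536.16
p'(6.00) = 3648.76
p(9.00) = 27614.63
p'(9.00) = 12185.86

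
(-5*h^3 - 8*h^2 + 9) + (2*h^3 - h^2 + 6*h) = -3*h^3 - 9*h^2 + 6*h + 9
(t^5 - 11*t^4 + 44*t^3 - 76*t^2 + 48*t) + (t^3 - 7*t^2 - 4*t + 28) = t^5 - 11*t^4 + 45*t^3 - 83*t^2 + 44*t + 28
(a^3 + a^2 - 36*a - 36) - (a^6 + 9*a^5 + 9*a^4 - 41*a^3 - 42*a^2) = -a^6 - 9*a^5 - 9*a^4 + 42*a^3 + 43*a^2 - 36*a - 36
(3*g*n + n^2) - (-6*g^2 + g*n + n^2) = 6*g^2 + 2*g*n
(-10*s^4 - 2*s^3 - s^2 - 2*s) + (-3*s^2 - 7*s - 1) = -10*s^4 - 2*s^3 - 4*s^2 - 9*s - 1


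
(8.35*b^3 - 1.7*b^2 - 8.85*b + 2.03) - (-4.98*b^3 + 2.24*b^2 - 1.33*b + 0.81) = 13.33*b^3 - 3.94*b^2 - 7.52*b + 1.22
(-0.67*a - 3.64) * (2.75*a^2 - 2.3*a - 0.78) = -1.8425*a^3 - 8.469*a^2 + 8.8946*a + 2.8392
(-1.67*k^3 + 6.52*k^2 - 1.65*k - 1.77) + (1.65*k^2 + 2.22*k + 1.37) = -1.67*k^3 + 8.17*k^2 + 0.57*k - 0.4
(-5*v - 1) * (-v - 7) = 5*v^2 + 36*v + 7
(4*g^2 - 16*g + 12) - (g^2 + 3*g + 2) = 3*g^2 - 19*g + 10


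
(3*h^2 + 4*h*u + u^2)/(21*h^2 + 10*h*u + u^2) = (h + u)/(7*h + u)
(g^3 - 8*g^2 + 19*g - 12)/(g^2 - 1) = (g^2 - 7*g + 12)/(g + 1)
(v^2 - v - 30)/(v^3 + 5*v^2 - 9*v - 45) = (v - 6)/(v^2 - 9)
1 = 1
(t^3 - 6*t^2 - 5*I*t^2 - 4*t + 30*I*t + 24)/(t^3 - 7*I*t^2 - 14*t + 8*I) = (t - 6)/(t - 2*I)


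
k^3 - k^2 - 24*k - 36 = (k - 6)*(k + 2)*(k + 3)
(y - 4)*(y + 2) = y^2 - 2*y - 8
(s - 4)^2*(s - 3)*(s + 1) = s^4 - 10*s^3 + 29*s^2 - 8*s - 48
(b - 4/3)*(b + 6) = b^2 + 14*b/3 - 8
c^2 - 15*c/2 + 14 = (c - 4)*(c - 7/2)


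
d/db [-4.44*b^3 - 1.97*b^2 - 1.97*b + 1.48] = -13.32*b^2 - 3.94*b - 1.97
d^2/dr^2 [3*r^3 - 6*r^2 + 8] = 18*r - 12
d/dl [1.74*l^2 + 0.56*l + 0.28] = 3.48*l + 0.56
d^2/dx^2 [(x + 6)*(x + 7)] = 2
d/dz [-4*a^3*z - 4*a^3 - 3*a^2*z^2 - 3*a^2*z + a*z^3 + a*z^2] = a*(-4*a^2 - 6*a*z - 3*a + 3*z^2 + 2*z)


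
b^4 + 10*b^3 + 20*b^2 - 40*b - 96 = (b - 2)*(b + 2)*(b + 4)*(b + 6)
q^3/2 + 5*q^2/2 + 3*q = q*(q/2 + 1)*(q + 3)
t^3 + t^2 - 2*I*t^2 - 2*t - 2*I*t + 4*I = (t - 1)*(t + 2)*(t - 2*I)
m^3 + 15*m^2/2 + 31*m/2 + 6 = (m + 1/2)*(m + 3)*(m + 4)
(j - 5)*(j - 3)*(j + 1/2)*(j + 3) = j^4 - 9*j^3/2 - 23*j^2/2 + 81*j/2 + 45/2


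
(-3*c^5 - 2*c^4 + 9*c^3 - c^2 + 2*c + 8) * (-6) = 18*c^5 + 12*c^4 - 54*c^3 + 6*c^2 - 12*c - 48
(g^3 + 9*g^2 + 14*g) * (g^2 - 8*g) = g^5 + g^4 - 58*g^3 - 112*g^2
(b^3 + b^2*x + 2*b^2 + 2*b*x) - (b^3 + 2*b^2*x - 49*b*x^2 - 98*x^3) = -b^2*x + 2*b^2 + 49*b*x^2 + 2*b*x + 98*x^3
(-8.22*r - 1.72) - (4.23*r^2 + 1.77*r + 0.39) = -4.23*r^2 - 9.99*r - 2.11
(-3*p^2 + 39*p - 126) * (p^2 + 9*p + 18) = -3*p^4 + 12*p^3 + 171*p^2 - 432*p - 2268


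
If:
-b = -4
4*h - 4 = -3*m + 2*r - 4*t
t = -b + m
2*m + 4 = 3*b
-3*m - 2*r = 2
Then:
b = 4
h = -11/2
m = 4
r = -7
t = 0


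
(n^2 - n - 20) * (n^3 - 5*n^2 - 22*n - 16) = n^5 - 6*n^4 - 37*n^3 + 106*n^2 + 456*n + 320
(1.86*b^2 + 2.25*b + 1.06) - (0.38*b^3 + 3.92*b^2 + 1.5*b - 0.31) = -0.38*b^3 - 2.06*b^2 + 0.75*b + 1.37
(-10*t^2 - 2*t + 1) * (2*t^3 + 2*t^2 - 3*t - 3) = -20*t^5 - 24*t^4 + 28*t^3 + 38*t^2 + 3*t - 3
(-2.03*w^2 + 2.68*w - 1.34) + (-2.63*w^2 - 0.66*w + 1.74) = -4.66*w^2 + 2.02*w + 0.4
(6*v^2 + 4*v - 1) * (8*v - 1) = 48*v^3 + 26*v^2 - 12*v + 1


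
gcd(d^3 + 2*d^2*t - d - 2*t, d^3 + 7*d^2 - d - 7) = d^2 - 1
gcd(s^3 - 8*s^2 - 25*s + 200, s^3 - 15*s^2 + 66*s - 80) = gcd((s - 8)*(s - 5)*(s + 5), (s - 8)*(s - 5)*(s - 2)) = s^2 - 13*s + 40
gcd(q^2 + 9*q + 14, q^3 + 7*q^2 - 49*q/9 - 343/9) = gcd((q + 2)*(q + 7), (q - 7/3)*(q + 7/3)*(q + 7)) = q + 7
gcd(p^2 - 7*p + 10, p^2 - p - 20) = p - 5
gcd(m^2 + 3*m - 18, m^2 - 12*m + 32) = 1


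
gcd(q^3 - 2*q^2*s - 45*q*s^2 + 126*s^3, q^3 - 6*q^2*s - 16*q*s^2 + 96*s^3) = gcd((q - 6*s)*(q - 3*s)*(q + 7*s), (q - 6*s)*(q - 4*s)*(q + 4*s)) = q - 6*s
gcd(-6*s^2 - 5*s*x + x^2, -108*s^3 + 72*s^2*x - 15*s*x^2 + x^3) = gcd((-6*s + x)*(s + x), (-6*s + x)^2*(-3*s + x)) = -6*s + x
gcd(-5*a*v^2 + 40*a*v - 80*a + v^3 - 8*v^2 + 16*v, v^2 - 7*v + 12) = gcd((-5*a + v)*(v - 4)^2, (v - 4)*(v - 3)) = v - 4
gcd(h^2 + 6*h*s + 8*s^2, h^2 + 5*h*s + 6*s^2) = h + 2*s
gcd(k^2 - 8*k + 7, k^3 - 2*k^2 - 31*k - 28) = k - 7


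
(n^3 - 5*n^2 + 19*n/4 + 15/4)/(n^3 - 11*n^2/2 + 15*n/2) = (n + 1/2)/n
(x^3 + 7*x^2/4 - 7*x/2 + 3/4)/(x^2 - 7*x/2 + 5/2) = (4*x^2 + 11*x - 3)/(2*(2*x - 5))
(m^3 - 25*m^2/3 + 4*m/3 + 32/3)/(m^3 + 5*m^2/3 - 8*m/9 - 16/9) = 3*(3*m^3 - 25*m^2 + 4*m + 32)/(9*m^3 + 15*m^2 - 8*m - 16)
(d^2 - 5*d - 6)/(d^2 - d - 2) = (d - 6)/(d - 2)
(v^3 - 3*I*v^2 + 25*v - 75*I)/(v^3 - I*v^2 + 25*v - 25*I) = (v - 3*I)/(v - I)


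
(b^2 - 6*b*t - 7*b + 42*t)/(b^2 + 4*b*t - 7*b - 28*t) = (b - 6*t)/(b + 4*t)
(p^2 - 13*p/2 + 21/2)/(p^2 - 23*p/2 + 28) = (p - 3)/(p - 8)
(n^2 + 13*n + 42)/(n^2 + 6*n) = (n + 7)/n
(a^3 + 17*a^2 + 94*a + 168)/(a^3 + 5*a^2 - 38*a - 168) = (a + 6)/(a - 6)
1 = 1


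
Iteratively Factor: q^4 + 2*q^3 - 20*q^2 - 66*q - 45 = (q - 5)*(q^3 + 7*q^2 + 15*q + 9) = (q - 5)*(q + 3)*(q^2 + 4*q + 3) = (q - 5)*(q + 3)^2*(q + 1)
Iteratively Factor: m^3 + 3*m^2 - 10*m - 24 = (m + 2)*(m^2 + m - 12) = (m + 2)*(m + 4)*(m - 3)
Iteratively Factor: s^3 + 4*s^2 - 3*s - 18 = (s + 3)*(s^2 + s - 6) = (s - 2)*(s + 3)*(s + 3)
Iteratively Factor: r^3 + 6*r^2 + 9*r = (r + 3)*(r^2 + 3*r) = (r + 3)^2*(r)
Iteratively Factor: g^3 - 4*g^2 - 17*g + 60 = (g - 3)*(g^2 - g - 20) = (g - 3)*(g + 4)*(g - 5)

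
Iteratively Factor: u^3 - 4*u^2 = (u)*(u^2 - 4*u) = u*(u - 4)*(u)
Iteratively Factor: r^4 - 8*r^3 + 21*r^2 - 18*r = (r)*(r^3 - 8*r^2 + 21*r - 18) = r*(r - 3)*(r^2 - 5*r + 6) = r*(r - 3)*(r - 2)*(r - 3)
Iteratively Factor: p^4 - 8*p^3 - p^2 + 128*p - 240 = (p - 3)*(p^3 - 5*p^2 - 16*p + 80) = (p - 5)*(p - 3)*(p^2 - 16) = (p - 5)*(p - 3)*(p + 4)*(p - 4)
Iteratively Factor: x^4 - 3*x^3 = (x)*(x^3 - 3*x^2) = x^2*(x^2 - 3*x) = x^3*(x - 3)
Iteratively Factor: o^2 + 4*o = (o + 4)*(o)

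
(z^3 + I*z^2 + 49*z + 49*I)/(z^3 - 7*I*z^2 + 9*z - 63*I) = (z^2 + 8*I*z - 7)/(z^2 + 9)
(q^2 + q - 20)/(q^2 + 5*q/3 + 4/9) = 9*(q^2 + q - 20)/(9*q^2 + 15*q + 4)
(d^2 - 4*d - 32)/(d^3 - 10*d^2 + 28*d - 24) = (d^2 - 4*d - 32)/(d^3 - 10*d^2 + 28*d - 24)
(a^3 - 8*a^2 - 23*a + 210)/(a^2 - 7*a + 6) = (a^2 - 2*a - 35)/(a - 1)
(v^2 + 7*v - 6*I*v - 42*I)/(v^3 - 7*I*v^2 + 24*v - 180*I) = (v + 7)/(v^2 - I*v + 30)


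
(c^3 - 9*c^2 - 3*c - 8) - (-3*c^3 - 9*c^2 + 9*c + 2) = 4*c^3 - 12*c - 10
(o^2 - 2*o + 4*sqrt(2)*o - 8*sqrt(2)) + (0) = o^2 - 2*o + 4*sqrt(2)*o - 8*sqrt(2)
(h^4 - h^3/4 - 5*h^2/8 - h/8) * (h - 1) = h^5 - 5*h^4/4 - 3*h^3/8 + h^2/2 + h/8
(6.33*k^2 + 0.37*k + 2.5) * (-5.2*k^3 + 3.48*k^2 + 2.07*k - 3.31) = -32.916*k^5 + 20.1044*k^4 + 1.3907*k^3 - 11.4864*k^2 + 3.9503*k - 8.275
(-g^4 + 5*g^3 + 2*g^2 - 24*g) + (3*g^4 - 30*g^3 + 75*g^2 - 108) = 2*g^4 - 25*g^3 + 77*g^2 - 24*g - 108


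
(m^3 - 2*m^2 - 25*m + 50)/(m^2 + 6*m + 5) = (m^2 - 7*m + 10)/(m + 1)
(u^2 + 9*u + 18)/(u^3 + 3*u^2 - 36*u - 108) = 1/(u - 6)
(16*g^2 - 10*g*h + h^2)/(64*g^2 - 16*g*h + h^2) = (2*g - h)/(8*g - h)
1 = 1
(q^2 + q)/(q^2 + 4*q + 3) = q/(q + 3)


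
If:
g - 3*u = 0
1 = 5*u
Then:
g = 3/5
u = 1/5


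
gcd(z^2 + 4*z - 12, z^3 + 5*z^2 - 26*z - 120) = z + 6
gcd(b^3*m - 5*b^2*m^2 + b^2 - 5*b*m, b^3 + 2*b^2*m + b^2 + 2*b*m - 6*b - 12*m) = 1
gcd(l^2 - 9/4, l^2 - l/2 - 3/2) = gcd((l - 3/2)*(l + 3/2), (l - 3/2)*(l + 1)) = l - 3/2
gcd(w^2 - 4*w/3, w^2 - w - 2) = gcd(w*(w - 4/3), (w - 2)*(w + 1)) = 1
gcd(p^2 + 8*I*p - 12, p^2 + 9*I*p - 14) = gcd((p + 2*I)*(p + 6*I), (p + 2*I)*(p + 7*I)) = p + 2*I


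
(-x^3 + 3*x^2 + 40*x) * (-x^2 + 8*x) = x^5 - 11*x^4 - 16*x^3 + 320*x^2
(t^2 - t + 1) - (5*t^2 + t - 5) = -4*t^2 - 2*t + 6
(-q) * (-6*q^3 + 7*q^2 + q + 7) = 6*q^4 - 7*q^3 - q^2 - 7*q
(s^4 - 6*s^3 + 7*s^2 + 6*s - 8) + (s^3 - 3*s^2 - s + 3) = s^4 - 5*s^3 + 4*s^2 + 5*s - 5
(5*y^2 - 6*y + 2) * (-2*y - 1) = -10*y^3 + 7*y^2 + 2*y - 2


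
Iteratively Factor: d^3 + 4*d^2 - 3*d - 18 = (d - 2)*(d^2 + 6*d + 9) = (d - 2)*(d + 3)*(d + 3)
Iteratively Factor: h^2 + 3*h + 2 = (h + 1)*(h + 2)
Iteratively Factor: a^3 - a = (a - 1)*(a^2 + a) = (a - 1)*(a + 1)*(a)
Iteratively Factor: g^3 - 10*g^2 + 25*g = (g)*(g^2 - 10*g + 25) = g*(g - 5)*(g - 5)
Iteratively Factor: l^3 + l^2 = (l)*(l^2 + l) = l^2*(l + 1)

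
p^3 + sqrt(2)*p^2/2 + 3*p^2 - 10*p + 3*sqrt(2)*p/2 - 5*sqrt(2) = (p - 2)*(p + 5)*(p + sqrt(2)/2)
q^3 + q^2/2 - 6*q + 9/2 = (q - 3/2)*(q - 1)*(q + 3)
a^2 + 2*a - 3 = (a - 1)*(a + 3)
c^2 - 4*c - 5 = (c - 5)*(c + 1)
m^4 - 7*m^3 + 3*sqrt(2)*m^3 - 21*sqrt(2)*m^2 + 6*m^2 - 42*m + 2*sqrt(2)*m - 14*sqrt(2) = (m - 7)*(m + sqrt(2))^3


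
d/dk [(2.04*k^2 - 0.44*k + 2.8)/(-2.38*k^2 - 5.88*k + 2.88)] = (-13.0424*k^2 + 25.0784*k + 15.1968)/(5.6644*k^4 + 27.9888*k^3 + 20.8656*k^2 - 33.8688*k + 8.2944)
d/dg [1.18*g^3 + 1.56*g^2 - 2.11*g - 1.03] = 3.54*g^2 + 3.12*g - 2.11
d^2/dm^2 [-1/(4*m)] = -1/(2*m^3)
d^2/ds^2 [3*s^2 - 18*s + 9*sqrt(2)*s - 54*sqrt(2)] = 6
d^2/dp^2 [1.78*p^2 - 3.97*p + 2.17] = 3.56000000000000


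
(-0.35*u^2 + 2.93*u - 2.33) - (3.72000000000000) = -0.35*u^2 + 2.93*u - 6.05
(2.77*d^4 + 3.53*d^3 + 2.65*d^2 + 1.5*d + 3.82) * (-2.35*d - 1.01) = -6.5095*d^5 - 11.0932*d^4 - 9.7928*d^3 - 6.2015*d^2 - 10.492*d - 3.8582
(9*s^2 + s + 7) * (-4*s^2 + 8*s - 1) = -36*s^4 + 68*s^3 - 29*s^2 + 55*s - 7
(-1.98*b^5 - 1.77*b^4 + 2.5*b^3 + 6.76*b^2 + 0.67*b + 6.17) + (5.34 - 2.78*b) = -1.98*b^5 - 1.77*b^4 + 2.5*b^3 + 6.76*b^2 - 2.11*b + 11.51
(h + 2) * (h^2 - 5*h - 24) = h^3 - 3*h^2 - 34*h - 48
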